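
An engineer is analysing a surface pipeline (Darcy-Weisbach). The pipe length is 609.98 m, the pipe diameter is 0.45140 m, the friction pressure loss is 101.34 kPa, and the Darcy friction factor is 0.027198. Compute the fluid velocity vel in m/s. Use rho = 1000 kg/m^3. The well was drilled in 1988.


vel = sqrt(dP*1000*2*D / (f*L*rho))
vel = sqrt(101.34*1000*2*0.45140 / (0.027198*609.98*1000))
vel = 2.3483 m/s


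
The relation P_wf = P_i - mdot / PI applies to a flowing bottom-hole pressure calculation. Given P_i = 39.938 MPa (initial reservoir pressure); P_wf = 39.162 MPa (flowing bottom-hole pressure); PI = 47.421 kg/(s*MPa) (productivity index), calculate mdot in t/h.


mdot = (P_i - P_wf) * PI
mdot = (39.938 - 39.162) * 47.421
mdot = 36.79870 kg/s
Convert: 36.79870 kg/s * 3.6 = 132.48 t/h
mdot = 132.48 t/h


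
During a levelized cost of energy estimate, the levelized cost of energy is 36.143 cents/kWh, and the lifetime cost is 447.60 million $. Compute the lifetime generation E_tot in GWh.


E_tot = C_tot / LCOE * 100
E_tot = 447.60 / 36.143 * 100
E_tot = 1238.4 GWh


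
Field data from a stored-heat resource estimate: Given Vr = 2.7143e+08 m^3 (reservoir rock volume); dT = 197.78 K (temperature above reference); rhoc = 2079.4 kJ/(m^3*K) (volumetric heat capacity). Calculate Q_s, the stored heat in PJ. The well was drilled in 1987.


Q_s = Vr * rhoc * dT / 1e12
Q_s = 2.7143e+08 * 2079.4 * 197.78 / 1e12
Q_s = 111.63 PJ


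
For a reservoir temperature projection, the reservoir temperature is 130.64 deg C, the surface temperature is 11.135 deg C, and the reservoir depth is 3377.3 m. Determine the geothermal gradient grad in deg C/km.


grad = (T_res - T_surf) / d * 1000
grad = (130.64 - 11.135) / 3377.3 * 1000
grad = 35.385 deg C/km


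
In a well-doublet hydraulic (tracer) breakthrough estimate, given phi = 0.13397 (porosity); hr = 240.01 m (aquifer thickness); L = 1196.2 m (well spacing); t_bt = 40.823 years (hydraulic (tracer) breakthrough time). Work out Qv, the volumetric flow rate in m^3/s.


Qv = pi*hr*phi*L^2 / (3*t_bt*365.25*86400)
Qv = pi*240.01*0.13397*1196.2^2 / (3*40.823*365.25*86400)
Qv = 0.037399 m^3/s


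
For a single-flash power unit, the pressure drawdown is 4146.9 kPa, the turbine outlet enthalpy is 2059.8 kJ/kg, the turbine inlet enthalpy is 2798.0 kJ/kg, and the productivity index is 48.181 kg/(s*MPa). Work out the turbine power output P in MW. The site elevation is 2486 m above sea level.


Step 1: mdot = PI * dP / 1000 = 48.181 * 4146.9 / 1000 = 199.8018 kg/s
Step 2: P = mdot*(h_in - h_out)/1000 = 199.8018*(2798.0 - 2059.8)/1000 = 147.49 MW
P = 147.49 MW


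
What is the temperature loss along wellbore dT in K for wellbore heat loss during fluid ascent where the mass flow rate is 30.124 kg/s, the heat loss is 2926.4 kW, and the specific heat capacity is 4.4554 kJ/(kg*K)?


dT = Q_loss / (mdot * cp)
dT = 2926.4 / (30.124 * 4.4554)
dT = 21.804 K


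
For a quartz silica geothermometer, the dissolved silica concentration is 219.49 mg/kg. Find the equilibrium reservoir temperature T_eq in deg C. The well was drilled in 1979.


T_eq = 1309 / (5.19 - log10(SiO2)) - 273.15
T_eq = 1309 / (5.19 - log10(219.49)) - 273.15
T_eq = 186.38 deg C


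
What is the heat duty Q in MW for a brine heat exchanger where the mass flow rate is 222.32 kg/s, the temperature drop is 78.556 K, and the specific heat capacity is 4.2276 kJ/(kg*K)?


Q = mdot * cp * dT / 1000
Q = 222.32 * 4.2276 * 78.556 / 1000
Q = 73.833 MW


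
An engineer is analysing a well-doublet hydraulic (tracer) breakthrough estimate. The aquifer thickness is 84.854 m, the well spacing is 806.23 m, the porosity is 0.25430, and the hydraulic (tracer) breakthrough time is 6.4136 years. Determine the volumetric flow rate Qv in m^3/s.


Qv = pi*hr*phi*L^2 / (3*t_bt*365.25*86400)
Qv = pi*84.854*0.25430*806.23^2 / (3*6.4136*365.25*86400)
Qv = 0.072570 m^3/s


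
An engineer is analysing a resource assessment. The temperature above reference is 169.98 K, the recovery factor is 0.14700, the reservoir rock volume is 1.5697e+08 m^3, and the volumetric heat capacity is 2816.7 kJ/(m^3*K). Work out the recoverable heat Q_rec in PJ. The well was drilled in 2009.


Step 1: Q_s = Vr*rhoc*dT/1e12 = 1.5697e+08*2816.7*169.98/1e12 = 75.15452 PJ
Step 2: Q_rec = Q_s * RF = 75.15452 * 0.147 = 11.048 PJ
Q_rec = 11.048 PJ


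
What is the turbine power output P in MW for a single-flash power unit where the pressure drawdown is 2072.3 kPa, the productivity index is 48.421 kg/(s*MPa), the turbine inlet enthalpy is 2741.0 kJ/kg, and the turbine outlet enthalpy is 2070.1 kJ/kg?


Step 1: mdot = PI * dP / 1000 = 48.421 * 2072.3 / 1000 = 100.3428 kg/s
Step 2: P = mdot*(h_in - h_out)/1000 = 100.3428*(2741.0 - 2070.1)/1000 = 67.320 MW
P = 67.320 MW


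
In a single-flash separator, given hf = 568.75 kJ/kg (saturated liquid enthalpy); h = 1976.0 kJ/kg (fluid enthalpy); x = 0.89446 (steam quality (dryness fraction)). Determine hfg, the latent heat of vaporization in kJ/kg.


hfg = (h - hf) / x
hfg = (1976.0 - 568.75) / 0.89446
hfg = 1573.3 kJ/kg


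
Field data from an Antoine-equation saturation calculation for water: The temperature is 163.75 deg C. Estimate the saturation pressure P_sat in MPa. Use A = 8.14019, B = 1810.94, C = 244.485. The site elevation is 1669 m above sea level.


P_sat = 10^(A - B/(C + T)) / 760 * 0.101325
P_sat = 10^(8.14019 - 1810.94/(244.485 + 163.75)) / 760 * 0.101325
P_sat = 0.67464 MPa


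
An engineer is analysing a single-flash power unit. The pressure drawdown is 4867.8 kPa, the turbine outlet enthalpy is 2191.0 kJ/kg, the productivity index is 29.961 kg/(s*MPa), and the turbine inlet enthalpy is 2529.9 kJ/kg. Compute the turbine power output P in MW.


Step 1: mdot = PI * dP / 1000 = 29.961 * 4867.8 / 1000 = 145.8442 kg/s
Step 2: P = mdot*(h_in - h_out)/1000 = 145.8442*(2529.9 - 2191.0)/1000 = 49.427 MW
P = 49.427 MW


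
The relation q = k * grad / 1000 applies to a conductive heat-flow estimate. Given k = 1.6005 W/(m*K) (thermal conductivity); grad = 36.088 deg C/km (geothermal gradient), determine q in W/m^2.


q = k * grad / 1000
q = 1.6005 * 36.088 / 1000
q = 0.057759 W/m^2


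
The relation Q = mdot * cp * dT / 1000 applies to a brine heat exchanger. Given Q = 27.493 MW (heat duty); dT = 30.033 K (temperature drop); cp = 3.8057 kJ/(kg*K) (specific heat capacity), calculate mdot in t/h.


mdot = Q * 1000 / (cp * dT)
mdot = 27.493 * 1000 / (3.8057 * 30.033)
mdot = 240.5409 kg/s
Convert: 240.5409 kg/s * 3.6 = 865.95 t/h
mdot = 865.95 t/h


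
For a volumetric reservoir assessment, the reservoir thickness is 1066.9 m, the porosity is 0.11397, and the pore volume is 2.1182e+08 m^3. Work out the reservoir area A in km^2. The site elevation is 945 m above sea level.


A = Vp / (1e6 * hr * phi)
A = 2.1182e+08 / (1e6 * 1066.9 * 0.11397)
A = 1.7420 km^2


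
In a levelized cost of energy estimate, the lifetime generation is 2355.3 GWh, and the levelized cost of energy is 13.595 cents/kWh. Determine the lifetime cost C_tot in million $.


C_tot = LCOE / 100 * E_tot
C_tot = 13.595 / 100 * 2355.3
C_tot = 320.20 million $


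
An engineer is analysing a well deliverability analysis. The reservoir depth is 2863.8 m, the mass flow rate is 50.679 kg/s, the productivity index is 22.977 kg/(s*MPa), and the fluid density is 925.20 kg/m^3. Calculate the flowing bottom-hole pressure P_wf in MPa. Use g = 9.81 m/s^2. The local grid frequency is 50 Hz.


Step 1: P_i = rho*g*h/1e6 = 925.2*9.81*2863.8/1e6 = 25.99246 MPa
Step 2: P_wf = P_i - mdot/PI = 25.99246 - 50.679/22.977 = 23.787 MPa
P_wf = 23.787 MPa


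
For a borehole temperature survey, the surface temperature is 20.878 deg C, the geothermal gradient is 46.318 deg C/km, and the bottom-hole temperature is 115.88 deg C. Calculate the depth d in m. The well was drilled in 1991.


d = (T_d - T_surf) / grad * 1000
d = (115.88 - 20.878) / 46.318 * 1000
d = 2051.1 m


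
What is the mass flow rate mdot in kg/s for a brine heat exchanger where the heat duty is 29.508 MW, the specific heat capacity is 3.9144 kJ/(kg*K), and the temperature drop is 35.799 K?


mdot = Q * 1000 / (cp * dT)
mdot = 29.508 * 1000 / (3.9144 * 35.799)
mdot = 210.57 kg/s


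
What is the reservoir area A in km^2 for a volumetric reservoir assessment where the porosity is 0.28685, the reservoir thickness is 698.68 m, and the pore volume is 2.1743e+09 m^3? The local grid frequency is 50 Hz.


A = Vp / (1e6 * hr * phi)
A = 2.1743e+09 / (1e6 * 698.68 * 0.28685)
A = 10.849 km^2


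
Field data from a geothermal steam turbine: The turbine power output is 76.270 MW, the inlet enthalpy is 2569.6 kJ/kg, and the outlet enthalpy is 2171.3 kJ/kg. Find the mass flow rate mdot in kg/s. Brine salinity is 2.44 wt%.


mdot = P * 1000 / (h_in - h_out)
mdot = 76.270 * 1000 / (2569.6 - 2171.3)
mdot = 191.49 kg/s


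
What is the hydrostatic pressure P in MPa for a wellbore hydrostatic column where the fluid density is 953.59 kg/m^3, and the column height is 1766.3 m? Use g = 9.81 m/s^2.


P = rho * g * h / 1e6
P = 953.59 * 9.81 * 1766.3 / 1e6
P = 16.523 MPa


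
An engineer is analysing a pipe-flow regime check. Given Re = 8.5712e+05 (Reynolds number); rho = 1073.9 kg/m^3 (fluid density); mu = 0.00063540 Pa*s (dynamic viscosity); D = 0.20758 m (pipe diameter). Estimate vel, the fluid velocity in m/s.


vel = Re * mu / (rho * D)
vel = 8.5712e+05 * 0.00063540 / (1073.9 * 0.20758)
vel = 2.4431 m/s


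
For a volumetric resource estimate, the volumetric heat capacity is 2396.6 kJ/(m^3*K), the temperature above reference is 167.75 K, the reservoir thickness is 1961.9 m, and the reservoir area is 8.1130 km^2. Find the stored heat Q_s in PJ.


Step 1: Vr = A*1e6*hr = 8.113*1e6*1961.9 = 1.591689e+10 m^3
Step 2: Q_s = Vr*rhoc*dT/1e12 = 1.591689e+10*2396.6*167.75/1e12 = 6399.1 PJ
Q_s = 6399.1 PJ


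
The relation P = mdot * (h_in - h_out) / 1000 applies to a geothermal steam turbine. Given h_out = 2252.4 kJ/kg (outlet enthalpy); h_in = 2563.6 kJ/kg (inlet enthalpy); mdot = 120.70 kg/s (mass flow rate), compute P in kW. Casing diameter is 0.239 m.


P = mdot * (h_in - h_out) / 1000
P = 120.70 * (2563.6 - 2252.4) / 1000
P = 37.56184 MW
Convert: 37.56184 MW * 1000.0 = 37562 kW
P = 37562 kW


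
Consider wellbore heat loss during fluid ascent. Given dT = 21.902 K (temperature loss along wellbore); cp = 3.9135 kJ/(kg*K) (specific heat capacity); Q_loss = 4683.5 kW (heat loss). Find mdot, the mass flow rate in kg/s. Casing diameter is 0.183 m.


mdot = Q_loss / (cp * dT)
mdot = 4683.5 / (3.9135 * 21.902)
mdot = 54.641 kg/s


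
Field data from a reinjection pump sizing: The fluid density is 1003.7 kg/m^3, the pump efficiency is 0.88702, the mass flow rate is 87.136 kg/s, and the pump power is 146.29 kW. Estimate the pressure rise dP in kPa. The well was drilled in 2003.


dP = P_pump * rho * eta / mdot
dP = 146.29 * 1003.7 * 0.88702 / 87.136
dP = 1494.7 kPa


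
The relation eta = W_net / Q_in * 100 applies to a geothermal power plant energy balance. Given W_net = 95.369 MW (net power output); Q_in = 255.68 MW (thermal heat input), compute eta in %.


eta = W_net / Q_in * 100
eta = 95.369 / 255.68 * 100
eta = 37.300 %


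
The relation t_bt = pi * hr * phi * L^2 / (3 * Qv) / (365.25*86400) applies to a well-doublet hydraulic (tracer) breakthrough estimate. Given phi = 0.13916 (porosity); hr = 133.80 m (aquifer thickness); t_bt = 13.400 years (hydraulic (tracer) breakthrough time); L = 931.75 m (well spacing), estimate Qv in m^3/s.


Qv = pi*hr*phi*L^2 / (3*t_bt*365.25*86400)
Qv = pi*133.80*0.13916*931.75^2 / (3*13.400*365.25*86400)
Qv = 0.040030 m^3/s


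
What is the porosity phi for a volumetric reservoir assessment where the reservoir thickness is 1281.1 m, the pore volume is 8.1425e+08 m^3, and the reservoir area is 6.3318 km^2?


phi = Vp / (A * 1e6 * hr)
phi = 8.1425e+08 / (6.3318 * 1e6 * 1281.1)
phi = 0.10038


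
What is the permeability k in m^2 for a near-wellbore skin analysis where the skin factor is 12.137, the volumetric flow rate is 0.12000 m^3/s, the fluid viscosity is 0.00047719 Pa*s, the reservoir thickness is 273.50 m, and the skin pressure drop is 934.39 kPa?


k = S*q*mu / (2*pi*dP_s*1000*hr)
k = 12.137*0.12000*0.00047719 / (2*pi*934.39*1000*273.50)
k = 4.3283e-13 m^2


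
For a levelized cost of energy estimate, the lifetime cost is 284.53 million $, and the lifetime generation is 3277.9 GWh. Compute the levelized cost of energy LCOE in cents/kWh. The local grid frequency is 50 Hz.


LCOE = C_tot / E_tot * 100
LCOE = 284.53 / 3277.9 * 100
LCOE = 8.6803 cents/kWh


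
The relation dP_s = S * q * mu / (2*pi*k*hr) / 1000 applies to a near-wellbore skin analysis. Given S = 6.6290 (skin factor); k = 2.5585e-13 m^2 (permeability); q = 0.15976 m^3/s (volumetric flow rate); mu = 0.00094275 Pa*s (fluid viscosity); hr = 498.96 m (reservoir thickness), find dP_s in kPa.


dP_s = S * q * mu / (2*pi*k*hr) / 1000
dP_s = 6.6290 * 0.15976 * 0.00094275 / (2*pi*2.5585e-13*498.96) / 1000
dP_s = 1244.7 kPa


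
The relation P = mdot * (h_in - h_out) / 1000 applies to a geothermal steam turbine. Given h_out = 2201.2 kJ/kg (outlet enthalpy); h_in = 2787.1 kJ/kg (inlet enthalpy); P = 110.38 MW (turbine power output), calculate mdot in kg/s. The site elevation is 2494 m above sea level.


mdot = P * 1000 / (h_in - h_out)
mdot = 110.38 * 1000 / (2787.1 - 2201.2)
mdot = 188.39 kg/s


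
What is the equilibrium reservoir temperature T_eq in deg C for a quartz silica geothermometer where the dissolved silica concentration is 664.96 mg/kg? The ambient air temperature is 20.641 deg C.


T_eq = 1309 / (5.19 - log10(SiO2)) - 273.15
T_eq = 1309 / (5.19 - log10(664.96)) - 273.15
T_eq = 279.82 deg C


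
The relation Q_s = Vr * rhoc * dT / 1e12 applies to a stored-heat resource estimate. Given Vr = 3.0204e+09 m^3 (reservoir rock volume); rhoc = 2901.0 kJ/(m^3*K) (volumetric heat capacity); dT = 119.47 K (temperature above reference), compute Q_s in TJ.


Q_s = Vr * rhoc * dT / 1e12
Q_s = 3.0204e+09 * 2901.0 * 119.47 / 1e12
Q_s = 1046.818 PJ
Convert: 1046.818 PJ * 1000.0 = 1.0468e+06 TJ
Q_s = 1.0468e+06 TJ


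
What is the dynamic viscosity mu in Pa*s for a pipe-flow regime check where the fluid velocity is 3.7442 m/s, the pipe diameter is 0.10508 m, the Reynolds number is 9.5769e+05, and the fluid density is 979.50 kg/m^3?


mu = rho * vel * D / Re
mu = 979.50 * 3.7442 * 0.10508 / 9.5769e+05
mu = 0.00040240 Pa*s


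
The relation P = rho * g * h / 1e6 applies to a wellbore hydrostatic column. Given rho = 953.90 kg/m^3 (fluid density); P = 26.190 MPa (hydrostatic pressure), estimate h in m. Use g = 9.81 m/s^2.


h = P * 1e6 / (g * rho)
h = 26.190 * 1e6 / (9.81 * 953.90)
h = 2798.7 m


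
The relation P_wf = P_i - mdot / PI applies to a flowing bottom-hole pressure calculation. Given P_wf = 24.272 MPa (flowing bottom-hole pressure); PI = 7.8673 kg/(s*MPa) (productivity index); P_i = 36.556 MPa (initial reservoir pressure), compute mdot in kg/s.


mdot = (P_i - P_wf) * PI
mdot = (36.556 - 24.272) * 7.8673
mdot = 96.642 kg/s


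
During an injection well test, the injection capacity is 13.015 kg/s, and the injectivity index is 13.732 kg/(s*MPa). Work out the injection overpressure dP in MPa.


dP = mdot * 1000 / II
dP = 13.015 * 1000 / 13.732
dP = 947.7862 kPa
Convert: 947.7862 kPa * 0.001 = 0.94779 MPa
dP = 0.94779 MPa


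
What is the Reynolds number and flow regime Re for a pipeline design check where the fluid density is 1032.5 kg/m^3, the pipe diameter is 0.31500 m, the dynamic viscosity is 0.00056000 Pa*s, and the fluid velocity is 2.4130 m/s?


Step 1: Re = rho*vel*D/mu = 1032.5*2.413*0.315/0.00056 = 1.4014e+06
Step 2: Re = 1.4014e+06 > 4000, so flow is turbulent.
Re = 1.4014e+06 (turbulent)


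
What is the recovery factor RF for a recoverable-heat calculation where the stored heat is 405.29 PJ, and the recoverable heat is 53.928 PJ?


RF = Q_rec / Q_s
RF = 53.928 / 405.29
RF = 0.13306


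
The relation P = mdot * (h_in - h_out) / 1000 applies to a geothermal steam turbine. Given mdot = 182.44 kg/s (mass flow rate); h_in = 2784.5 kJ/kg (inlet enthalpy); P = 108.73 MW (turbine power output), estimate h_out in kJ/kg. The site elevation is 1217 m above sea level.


h_out = h_in - P * 1000 / mdot
h_out = 2784.5 - 108.73 * 1000 / 182.44
h_out = 2188.5 kJ/kg


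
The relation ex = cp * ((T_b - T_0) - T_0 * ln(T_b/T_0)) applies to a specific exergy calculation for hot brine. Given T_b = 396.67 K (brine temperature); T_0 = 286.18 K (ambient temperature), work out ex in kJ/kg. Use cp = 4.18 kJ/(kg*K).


ex = cp * ((T_b - T_0) - T_0 * ln(T_b/T_0))
ex = 4.18 * ((396.67 - 286.18) - 286.18 * ln(396.67/286.18))
ex = 71.298 kJ/kg


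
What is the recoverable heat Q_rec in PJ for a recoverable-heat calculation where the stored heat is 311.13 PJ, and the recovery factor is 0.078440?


Q_rec = Q_s * RF
Q_rec = 311.13 * 0.078440
Q_rec = 24.405 PJ


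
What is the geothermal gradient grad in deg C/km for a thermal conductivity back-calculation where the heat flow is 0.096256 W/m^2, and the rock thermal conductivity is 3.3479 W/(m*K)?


grad = q / k * 1000
grad = 0.096256 / 3.3479 * 1000
grad = 28.751 deg C/km


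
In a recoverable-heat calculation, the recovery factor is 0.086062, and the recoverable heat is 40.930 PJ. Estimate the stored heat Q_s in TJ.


Q_s = Q_rec / RF
Q_s = 40.930 / 0.086062
Q_s = 475.5874 PJ
Convert: 475.5874 PJ * 1000.0 = 4.7559e+05 TJ
Q_s = 4.7559e+05 TJ


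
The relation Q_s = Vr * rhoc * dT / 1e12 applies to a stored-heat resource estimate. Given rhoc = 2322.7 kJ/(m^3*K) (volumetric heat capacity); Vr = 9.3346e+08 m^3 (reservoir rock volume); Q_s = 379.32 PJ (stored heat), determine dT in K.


dT = Q_s * 1e12 / (Vr * rhoc)
dT = 379.32 * 1e12 / (9.3346e+08 * 2322.7)
dT = 174.95 K


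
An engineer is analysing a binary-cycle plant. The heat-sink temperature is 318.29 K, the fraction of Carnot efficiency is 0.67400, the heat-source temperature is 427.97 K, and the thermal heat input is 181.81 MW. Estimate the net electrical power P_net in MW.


Step 1: eta = (1 - Tc/Th)*f = (1 - 318.29/427.97)*0.674 = 0.1727325
Step 2: P_net = eta * Q_in = 0.1727325 * 181.81 = 31.404 MW
P_net = 31.404 MW


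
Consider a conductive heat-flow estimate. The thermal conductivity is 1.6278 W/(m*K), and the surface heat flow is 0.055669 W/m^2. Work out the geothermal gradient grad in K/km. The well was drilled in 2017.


grad = q * 1000 / k
grad = 0.055669 * 1000 / 1.6278
grad = 34.19892 deg C/km
Convert: 34.19892 deg C/km * 1.0 = 34.199 K/km
grad = 34.199 K/km


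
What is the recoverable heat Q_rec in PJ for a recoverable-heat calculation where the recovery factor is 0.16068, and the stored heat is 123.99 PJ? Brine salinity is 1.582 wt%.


Q_rec = Q_s * RF
Q_rec = 123.99 * 0.16068
Q_rec = 19.923 PJ


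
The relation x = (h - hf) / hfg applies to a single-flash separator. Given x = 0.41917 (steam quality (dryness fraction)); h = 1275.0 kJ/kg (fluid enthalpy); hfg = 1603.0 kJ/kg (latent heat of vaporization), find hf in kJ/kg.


hf = h - x * hfg
hf = 1275.0 - 0.41917 * 1603.0
hf = 603.07 kJ/kg


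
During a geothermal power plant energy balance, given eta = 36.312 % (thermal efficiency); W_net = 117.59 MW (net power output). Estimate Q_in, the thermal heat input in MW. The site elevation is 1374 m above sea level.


Q_in = W_net / (eta / 100)
Q_in = 117.59 / (36.312 / 100)
Q_in = 323.83 MW


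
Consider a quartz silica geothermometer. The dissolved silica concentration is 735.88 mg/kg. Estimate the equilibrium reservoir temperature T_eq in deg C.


T_eq = 1309 / (5.19 - log10(SiO2)) - 273.15
T_eq = 1309 / (5.19 - log10(735.88)) - 273.15
T_eq = 290.30 deg C


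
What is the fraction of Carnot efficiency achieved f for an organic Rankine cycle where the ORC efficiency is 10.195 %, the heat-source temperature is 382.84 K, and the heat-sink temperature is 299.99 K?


f = (eta_orc/100) / (1 - Tc/Th)
f = (10.195/100) / (1 - 299.99/382.84)
f = 0.47110


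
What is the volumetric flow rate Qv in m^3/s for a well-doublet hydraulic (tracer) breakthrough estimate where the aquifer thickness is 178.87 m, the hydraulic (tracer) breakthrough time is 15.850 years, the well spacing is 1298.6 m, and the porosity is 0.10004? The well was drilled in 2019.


Qv = pi*hr*phi*L^2 / (3*t_bt*365.25*86400)
Qv = pi*178.87*0.10004*1298.6^2 / (3*15.850*365.25*86400)
Qv = 0.063177 m^3/s


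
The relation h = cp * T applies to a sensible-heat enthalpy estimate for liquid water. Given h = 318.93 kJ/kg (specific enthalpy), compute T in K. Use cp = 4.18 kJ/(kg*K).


T = h / cp
T = 318.93 / 4.18
T = 76.29904 deg C
Convert to K: 76.29904 + 273.15 = 349.45 K
T = 349.45 K


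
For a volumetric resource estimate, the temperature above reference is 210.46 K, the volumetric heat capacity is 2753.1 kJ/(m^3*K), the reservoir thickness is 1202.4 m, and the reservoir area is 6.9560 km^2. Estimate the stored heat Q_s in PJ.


Step 1: Vr = A*1e6*hr = 6.956*1e6*1202.4 = 8.363894e+09 m^3
Step 2: Q_s = Vr*rhoc*dT/1e12 = 8.363894e+09*2753.1*210.46/1e12 = 4846.2 PJ
Q_s = 4846.2 PJ


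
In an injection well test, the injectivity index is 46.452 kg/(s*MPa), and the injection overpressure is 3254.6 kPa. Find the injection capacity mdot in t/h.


mdot = II * dP / 1000
mdot = 46.452 * 3254.6 / 1000
mdot = 151.1827 kg/s
Convert: 151.1827 kg/s * 3.6 = 544.26 t/h
mdot = 544.26 t/h


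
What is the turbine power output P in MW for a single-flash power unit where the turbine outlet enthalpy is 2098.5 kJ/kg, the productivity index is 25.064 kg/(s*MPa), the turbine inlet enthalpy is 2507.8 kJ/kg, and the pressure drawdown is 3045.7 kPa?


Step 1: mdot = PI * dP / 1000 = 25.064 * 3045.7 / 1000 = 76.33742 kg/s
Step 2: P = mdot*(h_in - h_out)/1000 = 76.33742*(2507.8 - 2098.5)/1000 = 31.245 MW
P = 31.245 MW


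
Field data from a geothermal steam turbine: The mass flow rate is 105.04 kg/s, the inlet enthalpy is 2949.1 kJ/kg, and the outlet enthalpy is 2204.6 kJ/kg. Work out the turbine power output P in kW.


P = mdot * (h_in - h_out) / 1000
P = 105.04 * (2949.1 - 2204.6) / 1000
P = 78.20228 MW
Convert: 78.20228 MW * 1000.0 = 78202 kW
P = 78202 kW


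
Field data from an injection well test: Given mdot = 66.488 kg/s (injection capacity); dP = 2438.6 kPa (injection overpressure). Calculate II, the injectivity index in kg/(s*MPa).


II = mdot * 1000 / dP
II = 66.488 * 1000 / 2438.6
II = 27.265 kg/(s*MPa)


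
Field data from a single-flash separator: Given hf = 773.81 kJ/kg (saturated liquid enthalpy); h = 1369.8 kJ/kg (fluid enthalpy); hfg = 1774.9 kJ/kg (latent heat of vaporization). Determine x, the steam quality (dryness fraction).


x = (h - hf) / hfg
x = (1369.8 - 773.81) / 1774.9
x = 0.33579


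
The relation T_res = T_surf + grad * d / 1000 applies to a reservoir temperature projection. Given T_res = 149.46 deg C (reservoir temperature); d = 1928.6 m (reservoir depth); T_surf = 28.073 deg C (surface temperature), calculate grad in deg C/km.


grad = (T_res - T_surf) / d * 1000
grad = (149.46 - 28.073) / 1928.6 * 1000
grad = 62.940 deg C/km


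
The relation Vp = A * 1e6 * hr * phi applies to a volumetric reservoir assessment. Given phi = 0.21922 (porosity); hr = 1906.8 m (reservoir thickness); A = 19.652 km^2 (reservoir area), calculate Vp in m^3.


Vp = A * 1e6 * hr * phi
Vp = 19.652 * 1e6 * 1906.8 * 0.21922
Vp = 8.2147e+09 m^3


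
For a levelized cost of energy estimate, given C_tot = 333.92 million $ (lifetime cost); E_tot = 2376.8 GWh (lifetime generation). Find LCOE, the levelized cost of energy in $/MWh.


LCOE = C_tot / E_tot * 100
LCOE = 333.92 / 2376.8 * 100
LCOE = 14.04914 cents/kWh
Convert: 14.04914 cents/kWh * 10.0 = 140.49 $/MWh
LCOE = 140.49 $/MWh


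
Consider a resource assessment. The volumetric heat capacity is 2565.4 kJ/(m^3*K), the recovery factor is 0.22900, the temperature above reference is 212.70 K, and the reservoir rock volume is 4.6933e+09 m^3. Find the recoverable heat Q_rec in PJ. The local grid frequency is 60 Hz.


Step 1: Q_s = Vr*rhoc*dT/1e12 = 4.6933e+09*2565.4*212.7/1e12 = 2560.949 PJ
Step 2: Q_rec = Q_s * RF = 2560.949 * 0.229 = 586.46 PJ
Q_rec = 586.46 PJ


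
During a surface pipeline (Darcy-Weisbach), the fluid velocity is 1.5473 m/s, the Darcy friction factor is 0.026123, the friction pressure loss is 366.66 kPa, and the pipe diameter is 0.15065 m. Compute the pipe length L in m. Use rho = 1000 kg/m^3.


L = dP*1000*D / (f*rho*vel^2/2)
L = 366.66*1000*0.15065 / (0.026123*1000*1.5473^2/2)
L = 1766.4 m


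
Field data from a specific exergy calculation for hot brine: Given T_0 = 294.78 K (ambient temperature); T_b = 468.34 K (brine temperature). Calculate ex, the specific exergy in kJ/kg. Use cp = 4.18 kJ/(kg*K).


ex = cp * ((T_b - T_0) - T_0 * ln(T_b/T_0))
ex = 4.18 * ((468.34 - 294.78) - 294.78 * ln(468.34/294.78))
ex = 155.02 kJ/kg


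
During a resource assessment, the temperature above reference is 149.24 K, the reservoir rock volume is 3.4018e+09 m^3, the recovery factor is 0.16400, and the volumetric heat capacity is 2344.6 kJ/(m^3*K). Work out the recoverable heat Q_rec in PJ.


Step 1: Q_s = Vr*rhoc*dT/1e12 = 3.4018e+09*2344.6*149.24/1e12 = 1190.317 PJ
Step 2: Q_rec = Q_s * RF = 1190.317 * 0.164 = 195.21 PJ
Q_rec = 195.21 PJ


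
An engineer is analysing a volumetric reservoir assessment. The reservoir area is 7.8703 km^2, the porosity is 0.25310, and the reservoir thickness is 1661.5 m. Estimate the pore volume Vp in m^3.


Vp = A * 1e6 * hr * phi
Vp = 7.8703 * 1e6 * 1661.5 * 0.25310
Vp = 3.3097e+09 m^3


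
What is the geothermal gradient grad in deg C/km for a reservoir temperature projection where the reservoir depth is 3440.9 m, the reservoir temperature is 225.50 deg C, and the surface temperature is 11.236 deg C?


grad = (T_res - T_surf) / d * 1000
grad = (225.50 - 11.236) / 3440.9 * 1000
grad = 62.270 deg C/km


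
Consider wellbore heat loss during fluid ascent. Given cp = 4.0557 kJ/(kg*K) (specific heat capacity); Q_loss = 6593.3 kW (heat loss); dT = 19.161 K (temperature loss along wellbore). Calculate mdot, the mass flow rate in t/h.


mdot = Q_loss / (cp * dT)
mdot = 6593.3 / (4.0557 * 19.161)
mdot = 84.84355 kg/s
Convert: 84.84355 kg/s * 3.6 = 305.44 t/h
mdot = 305.44 t/h


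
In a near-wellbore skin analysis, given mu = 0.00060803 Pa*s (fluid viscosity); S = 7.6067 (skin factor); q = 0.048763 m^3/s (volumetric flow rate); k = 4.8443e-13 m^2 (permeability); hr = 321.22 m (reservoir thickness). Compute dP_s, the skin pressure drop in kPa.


dP_s = S * q * mu / (2*pi*k*hr) / 1000
dP_s = 7.6067 * 0.048763 * 0.00060803 / (2*pi*4.8443e-13*321.22) / 1000
dP_s = 230.67 kPa


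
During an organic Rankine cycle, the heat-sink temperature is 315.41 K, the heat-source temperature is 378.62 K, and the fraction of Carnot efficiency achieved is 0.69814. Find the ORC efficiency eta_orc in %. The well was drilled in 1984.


eta_orc = (1 - Tc/Th) * f * 100
eta_orc = (1 - 315.41/378.62) * 0.69814 * 100
eta_orc = 11.655 %


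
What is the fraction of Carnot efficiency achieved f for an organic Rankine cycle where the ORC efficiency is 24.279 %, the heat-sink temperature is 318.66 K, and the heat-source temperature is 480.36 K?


f = (eta_orc/100) / (1 - Tc/Th)
f = (24.279/100) / (1 - 318.66/480.36)
f = 0.72125


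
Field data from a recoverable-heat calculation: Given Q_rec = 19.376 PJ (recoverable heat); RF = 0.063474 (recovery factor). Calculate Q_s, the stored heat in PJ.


Q_s = Q_rec / RF
Q_s = 19.376 / 0.063474
Q_s = 305.26 PJ


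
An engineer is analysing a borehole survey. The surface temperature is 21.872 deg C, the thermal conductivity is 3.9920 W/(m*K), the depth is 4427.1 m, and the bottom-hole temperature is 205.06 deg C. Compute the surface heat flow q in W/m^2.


Step 1: grad = (T_d - T_surf)/d * 1000 = (205.06 - 21.872)/4427.1 * 1000 = 41.37878 deg C/km
Step 2: q = k * grad / 1000 = 3.992 * 41.37878 / 1000 = 0.16518 W/m^2
q = 0.16518 W/m^2


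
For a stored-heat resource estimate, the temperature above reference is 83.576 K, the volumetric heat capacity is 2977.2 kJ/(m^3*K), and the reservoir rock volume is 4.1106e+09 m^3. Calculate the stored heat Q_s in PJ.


Q_s = Vr * rhoc * dT / 1e12
Q_s = 4.1106e+09 * 2977.2 * 83.576 / 1e12
Q_s = 1022.8 PJ


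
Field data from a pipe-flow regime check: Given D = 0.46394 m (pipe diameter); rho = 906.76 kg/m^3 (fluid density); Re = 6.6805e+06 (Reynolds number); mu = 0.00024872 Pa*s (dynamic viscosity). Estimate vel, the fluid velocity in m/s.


vel = Re * mu / (rho * D)
vel = 6.6805e+06 * 0.00024872 / (906.76 * 0.46394)
vel = 3.9497 m/s


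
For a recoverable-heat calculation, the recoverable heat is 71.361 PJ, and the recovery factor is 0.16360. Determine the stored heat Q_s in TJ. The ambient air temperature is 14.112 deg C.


Q_s = Q_rec / RF
Q_s = 71.361 / 0.16360
Q_s = 436.1919 PJ
Convert: 436.1919 PJ * 1000.0 = 4.3619e+05 TJ
Q_s = 4.3619e+05 TJ


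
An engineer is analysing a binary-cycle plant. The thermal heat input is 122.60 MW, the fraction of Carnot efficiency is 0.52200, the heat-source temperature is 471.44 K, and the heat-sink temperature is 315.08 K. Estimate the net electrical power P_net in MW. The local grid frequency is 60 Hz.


Step 1: eta = (1 - Tc/Th)*f = (1 - 315.08/471.44)*0.522 = 0.1731290
Step 2: P_net = eta * Q_in = 0.1731290 * 122.6 = 21.226 MW
P_net = 21.226 MW


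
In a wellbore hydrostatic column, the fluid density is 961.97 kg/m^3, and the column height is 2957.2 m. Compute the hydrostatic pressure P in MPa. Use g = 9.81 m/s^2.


P = rho * g * h / 1e6
P = 961.97 * 9.81 * 2957.2 / 1e6
P = 27.907 MPa


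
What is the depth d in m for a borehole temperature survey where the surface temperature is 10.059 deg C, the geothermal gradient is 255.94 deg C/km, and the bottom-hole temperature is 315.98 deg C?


d = (T_d - T_surf) / grad * 1000
d = (315.98 - 10.059) / 255.94 * 1000
d = 1195.3 m


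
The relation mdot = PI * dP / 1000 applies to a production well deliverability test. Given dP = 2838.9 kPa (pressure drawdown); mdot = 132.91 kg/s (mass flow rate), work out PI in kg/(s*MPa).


PI = mdot * 1000 / dP
PI = 132.91 * 1000 / 2838.9
PI = 46.817 kg/(s*MPa)


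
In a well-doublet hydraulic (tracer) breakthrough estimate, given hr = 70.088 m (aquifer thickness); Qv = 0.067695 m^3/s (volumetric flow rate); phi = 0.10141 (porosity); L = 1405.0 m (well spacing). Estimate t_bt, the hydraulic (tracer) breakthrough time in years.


t_bt = pi * hr * phi * L^2 / (3 * Qv) / (365.25*86400)
t_bt = pi * 70.088 * 0.10141 * 1405.0^2 / (3 * 0.067695) / (365.25*86400)
t_bt = 6.8777 years


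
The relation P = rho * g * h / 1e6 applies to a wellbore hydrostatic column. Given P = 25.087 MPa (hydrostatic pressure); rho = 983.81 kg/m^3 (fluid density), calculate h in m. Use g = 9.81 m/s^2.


h = P * 1e6 / (g * rho)
h = 25.087 * 1e6 / (9.81 * 983.81)
h = 2599.4 m


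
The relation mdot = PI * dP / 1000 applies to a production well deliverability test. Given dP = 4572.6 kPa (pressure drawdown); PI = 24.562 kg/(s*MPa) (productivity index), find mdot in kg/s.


mdot = PI * dP / 1000
mdot = 24.562 * 4572.6 / 1000
mdot = 112.31 kg/s


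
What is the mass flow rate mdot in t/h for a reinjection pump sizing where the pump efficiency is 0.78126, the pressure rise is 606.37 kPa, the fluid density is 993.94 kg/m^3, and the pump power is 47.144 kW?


mdot = P_pump * rho * eta / dP
mdot = 47.144 * 993.94 * 0.78126 / 606.37
mdot = 60.37324 kg/s
Convert: 60.37324 kg/s * 3.6 = 217.34 t/h
mdot = 217.34 t/h


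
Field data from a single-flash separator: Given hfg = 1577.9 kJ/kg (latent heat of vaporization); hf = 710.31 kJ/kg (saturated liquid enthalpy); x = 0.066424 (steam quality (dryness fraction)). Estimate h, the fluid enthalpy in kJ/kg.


h = hf + x * hfg
h = 710.31 + 0.066424 * 1577.9
h = 815.12 kJ/kg


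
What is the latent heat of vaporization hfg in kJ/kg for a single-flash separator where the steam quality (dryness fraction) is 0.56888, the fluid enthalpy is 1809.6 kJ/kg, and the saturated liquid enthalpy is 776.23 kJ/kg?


hfg = (h - hf) / x
hfg = (1809.6 - 776.23) / 0.56888
hfg = 1816.5 kJ/kg


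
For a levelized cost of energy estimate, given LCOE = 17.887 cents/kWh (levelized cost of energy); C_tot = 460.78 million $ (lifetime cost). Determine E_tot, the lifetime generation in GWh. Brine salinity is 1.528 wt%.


E_tot = C_tot / LCOE * 100
E_tot = 460.78 / 17.887 * 100
E_tot = 2576.1 GWh


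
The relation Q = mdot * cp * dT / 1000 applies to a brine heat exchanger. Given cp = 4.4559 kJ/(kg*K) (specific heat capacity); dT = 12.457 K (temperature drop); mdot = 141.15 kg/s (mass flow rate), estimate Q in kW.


Q = mdot * cp * dT / 1000
Q = 141.15 * 4.4559 * 12.457 / 1000
Q = 7.834834 MW
Convert: 7.834834 MW * 1000.0 = 7834.8 kW
Q = 7834.8 kW


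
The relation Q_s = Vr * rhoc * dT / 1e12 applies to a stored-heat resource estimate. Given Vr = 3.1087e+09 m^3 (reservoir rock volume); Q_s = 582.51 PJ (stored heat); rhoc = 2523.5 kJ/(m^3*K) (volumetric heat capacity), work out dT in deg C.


dT = Q_s * 1e12 / (Vr * rhoc)
dT = 582.51 * 1e12 / (3.1087e+09 * 2523.5)
dT = 74.25424 K
Convert (temperature difference, 1 K = 1 deg C): 74.25424 K = 74.25424 deg C
dT = 74.254 deg C


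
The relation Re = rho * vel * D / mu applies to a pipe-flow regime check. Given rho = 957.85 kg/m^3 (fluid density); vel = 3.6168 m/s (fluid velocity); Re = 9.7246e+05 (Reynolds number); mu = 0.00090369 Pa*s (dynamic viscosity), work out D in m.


D = Re * mu / (rho * vel)
D = 9.7246e+05 * 0.00090369 / (957.85 * 3.6168)
D = 0.25367 m


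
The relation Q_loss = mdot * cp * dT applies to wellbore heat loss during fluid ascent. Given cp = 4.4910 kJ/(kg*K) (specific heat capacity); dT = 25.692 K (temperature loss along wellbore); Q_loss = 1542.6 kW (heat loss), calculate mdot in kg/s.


mdot = Q_loss / (cp * dT)
mdot = 1542.6 / (4.4910 * 25.692)
mdot = 13.369 kg/s


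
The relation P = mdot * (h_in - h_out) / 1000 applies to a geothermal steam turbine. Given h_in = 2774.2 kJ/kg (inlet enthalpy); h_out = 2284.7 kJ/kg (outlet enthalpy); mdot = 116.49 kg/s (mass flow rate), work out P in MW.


P = mdot * (h_in - h_out) / 1000
P = 116.49 * (2774.2 - 2284.7) / 1000
P = 57.022 MW


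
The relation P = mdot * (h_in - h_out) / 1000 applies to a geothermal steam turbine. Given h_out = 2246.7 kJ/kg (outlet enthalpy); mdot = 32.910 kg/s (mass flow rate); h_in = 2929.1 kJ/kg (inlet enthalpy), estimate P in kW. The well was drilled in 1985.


P = mdot * (h_in - h_out) / 1000
P = 32.910 * (2929.1 - 2246.7) / 1000
P = 22.45778 MW
Convert: 22.45778 MW * 1000.0 = 22458 kW
P = 22458 kW


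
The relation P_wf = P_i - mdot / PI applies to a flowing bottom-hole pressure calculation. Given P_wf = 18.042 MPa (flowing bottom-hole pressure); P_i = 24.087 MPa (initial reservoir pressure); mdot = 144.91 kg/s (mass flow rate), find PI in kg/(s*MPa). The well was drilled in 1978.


PI = mdot / (P_i - P_wf)
PI = 144.91 / (24.087 - 18.042)
PI = 23.972 kg/(s*MPa)


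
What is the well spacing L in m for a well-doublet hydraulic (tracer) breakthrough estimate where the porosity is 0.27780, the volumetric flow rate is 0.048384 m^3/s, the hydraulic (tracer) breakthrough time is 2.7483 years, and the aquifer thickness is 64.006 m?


L = sqrt(t_bt*365.25*86400*3*Qv / (pi*hr*phi))
L = sqrt(2.7483*365.25*86400*3*0.048384 / (pi*64.006*0.27780))
L = 474.73 m


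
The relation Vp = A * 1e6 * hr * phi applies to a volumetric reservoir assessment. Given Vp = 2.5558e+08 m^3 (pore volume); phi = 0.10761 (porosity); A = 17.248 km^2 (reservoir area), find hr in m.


hr = Vp / (A * 1e6 * phi)
hr = 2.5558e+08 / (17.248 * 1e6 * 0.10761)
hr = 137.70 m


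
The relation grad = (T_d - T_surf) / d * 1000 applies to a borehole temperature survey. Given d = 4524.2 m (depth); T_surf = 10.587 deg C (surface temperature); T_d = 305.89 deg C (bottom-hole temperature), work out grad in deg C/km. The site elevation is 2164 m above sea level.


grad = (T_d - T_surf) / d * 1000
grad = (305.89 - 10.587) / 4524.2 * 1000
grad = 65.272 deg C/km


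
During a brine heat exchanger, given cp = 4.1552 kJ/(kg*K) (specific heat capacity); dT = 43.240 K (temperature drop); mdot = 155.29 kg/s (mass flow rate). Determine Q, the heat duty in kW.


Q = mdot * cp * dT / 1000
Q = 155.29 * 4.1552 * 43.240 / 1000
Q = 27.90109 MW
Convert: 27.90109 MW * 1000.0 = 27901 kW
Q = 27901 kW


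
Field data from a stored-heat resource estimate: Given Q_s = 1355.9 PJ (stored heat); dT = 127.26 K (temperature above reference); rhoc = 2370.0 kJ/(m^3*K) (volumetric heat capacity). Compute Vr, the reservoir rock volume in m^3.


Vr = Q_s * 1e12 / (rhoc * dT)
Vr = 1355.9 * 1e12 / (2370.0 * 127.26)
Vr = 4.4956e+09 m^3


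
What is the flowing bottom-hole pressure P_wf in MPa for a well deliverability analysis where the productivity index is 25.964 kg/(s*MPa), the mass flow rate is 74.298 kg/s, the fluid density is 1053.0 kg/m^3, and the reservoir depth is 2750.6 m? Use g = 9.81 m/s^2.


Step 1: P_i = rho*g*h/1e6 = 1053.0*9.81*2750.6/1e6 = 28.41351 MPa
Step 2: P_wf = P_i - mdot/PI = 28.41351 - 74.298/25.964 = 25.552 MPa
P_wf = 25.552 MPa


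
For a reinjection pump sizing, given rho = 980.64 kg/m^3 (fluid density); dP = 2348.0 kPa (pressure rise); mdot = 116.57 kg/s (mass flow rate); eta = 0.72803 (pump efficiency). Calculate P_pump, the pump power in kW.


P_pump = mdot * dP / (rho * eta)
P_pump = 116.57 * 2348.0 / (980.64 * 0.72803)
P_pump = 383.38 kW


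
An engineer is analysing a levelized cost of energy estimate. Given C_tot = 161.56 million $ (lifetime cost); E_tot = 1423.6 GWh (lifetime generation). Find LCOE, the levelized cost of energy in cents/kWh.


LCOE = C_tot / E_tot * 100
LCOE = 161.56 / 1423.6 * 100
LCOE = 11.349 cents/kWh


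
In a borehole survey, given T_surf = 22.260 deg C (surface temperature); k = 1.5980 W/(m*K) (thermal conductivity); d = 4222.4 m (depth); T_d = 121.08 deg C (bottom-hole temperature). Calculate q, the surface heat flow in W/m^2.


Step 1: grad = (T_d - T_surf)/d * 1000 = (121.08 - 22.26)/4222.4 * 1000 = 23.40375 deg C/km
Step 2: q = k * grad / 1000 = 1.598 * 23.40375 / 1000 = 0.037399 W/m^2
q = 0.037399 W/m^2


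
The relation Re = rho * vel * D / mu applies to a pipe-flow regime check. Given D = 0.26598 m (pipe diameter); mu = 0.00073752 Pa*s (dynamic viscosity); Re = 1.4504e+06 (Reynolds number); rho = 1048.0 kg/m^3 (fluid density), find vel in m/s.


vel = Re * mu / (rho * D)
vel = 1.4504e+06 * 0.00073752 / (1048.0 * 0.26598)
vel = 3.8375 m/s


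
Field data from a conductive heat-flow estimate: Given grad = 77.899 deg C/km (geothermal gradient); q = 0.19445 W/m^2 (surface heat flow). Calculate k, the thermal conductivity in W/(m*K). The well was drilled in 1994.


k = q * 1000 / grad
k = 0.19445 * 1000 / 77.899
k = 2.4962 W/(m*K)


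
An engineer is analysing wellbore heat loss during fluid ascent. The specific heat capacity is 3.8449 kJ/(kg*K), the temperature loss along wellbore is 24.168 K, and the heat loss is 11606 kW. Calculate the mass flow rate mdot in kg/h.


mdot = Q_loss / (cp * dT)
mdot = 11606 / (3.8449 * 24.168)
mdot = 124.8984 kg/s
Convert: 124.8984 kg/s * 3600.0 = 4.4963e+05 kg/h
mdot = 4.4963e+05 kg/h


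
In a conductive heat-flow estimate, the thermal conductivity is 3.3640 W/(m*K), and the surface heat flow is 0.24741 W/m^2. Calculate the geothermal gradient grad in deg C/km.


grad = q * 1000 / k
grad = 0.24741 * 1000 / 3.3640
grad = 73.546 deg C/km


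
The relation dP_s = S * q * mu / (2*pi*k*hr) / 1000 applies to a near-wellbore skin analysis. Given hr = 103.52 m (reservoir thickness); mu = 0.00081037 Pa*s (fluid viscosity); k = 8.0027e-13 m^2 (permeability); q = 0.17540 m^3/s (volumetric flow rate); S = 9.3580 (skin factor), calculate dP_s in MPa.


dP_s = S * q * mu / (2*pi*k*hr) / 1000
dP_s = 9.3580 * 0.17540 * 0.00081037 / (2*pi*8.0027e-13*103.52) / 1000
dP_s = 2555.379 kPa
Convert: 2555.379 kPa * 0.001 = 2.5554 MPa
dP_s = 2.5554 MPa
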